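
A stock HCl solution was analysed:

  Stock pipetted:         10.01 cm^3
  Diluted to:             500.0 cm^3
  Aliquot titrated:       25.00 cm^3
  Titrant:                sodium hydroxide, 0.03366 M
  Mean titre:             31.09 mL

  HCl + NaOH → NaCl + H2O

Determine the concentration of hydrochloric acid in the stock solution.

2.091 M

n(NaOH) = 0.03109 × 0.03366 = 1.046 × 10^-3 mol
n(HCl) in the aliquot = 1.046 × 10^-3 mol (1:1 ratio)
[HCl]_dilute = 1.046 × 10^-3 / 0.02500 = 0.04186 mol/L
Dilution factor = 500.0 / 10.01 = 49.95
[HCl]_stock = 0.04186 × 49.95 = 2.091 mol/L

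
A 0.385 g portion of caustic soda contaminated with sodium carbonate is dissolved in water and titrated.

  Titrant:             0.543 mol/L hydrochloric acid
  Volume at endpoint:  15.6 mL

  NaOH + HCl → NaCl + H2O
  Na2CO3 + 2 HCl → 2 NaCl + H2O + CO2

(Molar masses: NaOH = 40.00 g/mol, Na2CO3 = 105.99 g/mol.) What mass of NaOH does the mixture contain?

n(HCl) = 0.0156 × 0.543 = 8.47 × 10^-3 mol
Let x = n(NaOH), y = n(Na2CO3).
Titrant: 1x + 2y = 8.47 × 10^-3;  mass: 40.00x + 105.99y = 0.385
Solving, x = 4.92 × 10^-3 mol, y = 1.78 × 10^-3 mol
mass of NaOH = 4.92 × 10^-3 × 40.00 = 0.197 g

0.197 g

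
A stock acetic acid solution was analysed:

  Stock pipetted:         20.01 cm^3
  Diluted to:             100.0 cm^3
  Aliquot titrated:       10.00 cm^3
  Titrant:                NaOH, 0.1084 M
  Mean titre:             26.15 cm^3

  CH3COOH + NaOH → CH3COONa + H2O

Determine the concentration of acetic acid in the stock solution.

n(NaOH) = 0.02615 × 0.1084 = 2.835 × 10^-3 mol
n(CH3COOH) in the aliquot = 2.835 × 10^-3 mol (1:1 ratio)
[CH3COOH]_dilute = 2.835 × 10^-3 / 0.01000 = 0.2835 mol/L
Dilution factor = 100.0 / 20.01 = 4.998
[CH3COOH]_stock = 0.2835 × 4.998 = 1.417 mol/L

1.417 M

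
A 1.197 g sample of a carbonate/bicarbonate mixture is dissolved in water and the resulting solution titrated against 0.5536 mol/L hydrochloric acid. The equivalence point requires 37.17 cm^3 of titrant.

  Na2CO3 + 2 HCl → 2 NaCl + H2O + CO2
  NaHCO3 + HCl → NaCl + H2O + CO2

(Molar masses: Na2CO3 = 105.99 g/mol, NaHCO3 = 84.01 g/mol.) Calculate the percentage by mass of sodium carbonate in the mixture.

75.90 %

n(HCl) = 0.03717 × 0.5536 = 0.02058 mol
Let x = n(Na2CO3), y = n(NaHCO3).
Titrant: 2x + 1y = 0.02058;  mass: 105.99x + 84.01y = 1.197
Solving, x = 8.572 × 10^-3 mol, y = 3.434 × 10^-3 mol
mass of Na2CO3 = 8.572 × 10^-3 × 105.99 = 0.9085 g
% Na2CO3 = 0.9085 / 1.197 × 100 = 75.90 %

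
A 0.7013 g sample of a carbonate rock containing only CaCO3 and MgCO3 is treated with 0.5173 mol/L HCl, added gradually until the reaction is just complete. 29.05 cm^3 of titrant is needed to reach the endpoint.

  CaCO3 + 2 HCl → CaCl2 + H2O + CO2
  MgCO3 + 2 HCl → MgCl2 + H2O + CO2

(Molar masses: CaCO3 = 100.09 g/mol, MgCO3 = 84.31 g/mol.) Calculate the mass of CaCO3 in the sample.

n(HCl) = 0.02905 × 0.5173 = 0.01503 mol
Let x = n(CaCO3), y = n(MgCO3).
Titrant: 2x + 2y = 0.01503;  mass: 100.09x + 84.31y = 0.7013
Solving, x = 4.297 × 10^-3 mol, y = 3.216 × 10^-3 mol
mass of CaCO3 = 4.297 × 10^-3 × 100.09 = 0.4301 g

0.4301 g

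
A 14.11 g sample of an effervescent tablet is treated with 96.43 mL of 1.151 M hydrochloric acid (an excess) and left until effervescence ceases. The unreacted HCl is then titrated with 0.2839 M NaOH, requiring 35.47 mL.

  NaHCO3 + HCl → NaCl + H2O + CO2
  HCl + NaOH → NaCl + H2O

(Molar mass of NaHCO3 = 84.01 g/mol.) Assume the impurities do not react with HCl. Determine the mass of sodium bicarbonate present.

n(HCl) added = 0.09643 × 1.151 = 0.1110 mol
n(NaOH) used in back-titration = 0.03547 × 0.2839 = 0.01007 mol
n(HCl) left over = 0.01007 mol (1:1 ratio)
n(HCl) consumed by analyte = 0.1110 − 0.01007 = 0.1009 mol
n(NaHCO3) = 0.1009 mol (1:1 ratio)
mass of NaHCO3 = 0.1009 × 84.01 = 8.478 g

8.478 g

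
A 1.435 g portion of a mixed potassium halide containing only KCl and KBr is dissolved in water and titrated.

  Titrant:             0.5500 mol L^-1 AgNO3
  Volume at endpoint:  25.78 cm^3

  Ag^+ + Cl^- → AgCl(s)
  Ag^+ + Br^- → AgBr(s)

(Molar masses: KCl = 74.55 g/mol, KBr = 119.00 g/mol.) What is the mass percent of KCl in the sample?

n(AgNO3) = 0.02578 × 0.5500 = 0.01418 mol
Let x = n(KCl), y = n(KBr).
Titrant: 1x + 1y = 0.01418;  mass: 74.55x + 119.00y = 1.435
Solving, x = 5.676 × 10^-3 mol, y = 8.503 × 10^-3 mol
mass of KCl = 5.676 × 10^-3 × 74.55 = 0.4232 g
% KCl = 0.4232 / 1.435 × 100 = 29.49 %

29.49 %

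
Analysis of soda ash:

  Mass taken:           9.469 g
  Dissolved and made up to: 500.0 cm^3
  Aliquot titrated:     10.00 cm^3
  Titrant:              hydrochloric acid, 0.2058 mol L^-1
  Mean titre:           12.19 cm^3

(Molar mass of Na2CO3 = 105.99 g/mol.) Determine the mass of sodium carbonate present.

Na2CO3 + 2 HCl → 2 NaCl + H2O + CO2
n(HCl) per titration = 0.01219 × 0.2058 = 2.509 × 10^-3 mol
From the 1:2 ratio, n(Na2CO3) in each aliquot = 1/2 × 2.509 × 10^-3 = 1.254 × 10^-3 mol
n(Na2CO3) in the whole flask = 1.254 × 10^-3 × 500.0/10.00 = 0.06272 mol
mass of Na2CO3 = 0.06272 × 105.99 = 6.647 g

6.647 g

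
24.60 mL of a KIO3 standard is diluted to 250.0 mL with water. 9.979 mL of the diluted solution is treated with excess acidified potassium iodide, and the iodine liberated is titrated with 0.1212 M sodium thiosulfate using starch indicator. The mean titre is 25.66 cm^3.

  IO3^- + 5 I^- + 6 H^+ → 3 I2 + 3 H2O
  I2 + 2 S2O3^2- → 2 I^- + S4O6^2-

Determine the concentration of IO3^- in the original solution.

0.5279 M

n(S2O3^2-) = 0.02566 × 0.1212 = 3.110 × 10^-3 mol
n(I2) = n(S2O3^2-)/2 = 1.555 × 10^-3 mol
From the 1:3 ratio, n(IO3^-) in the aliquot = 1/3 × 1.555 × 10^-3 = 5.183 × 10^-4 mol
[IO3^-]_dilute = 5.183 × 10^-4 / 0.009979 = 0.05194 mol/L
[IO3^-]_original = 0.05194 × 250.0/24.60 = 0.5279 mol/L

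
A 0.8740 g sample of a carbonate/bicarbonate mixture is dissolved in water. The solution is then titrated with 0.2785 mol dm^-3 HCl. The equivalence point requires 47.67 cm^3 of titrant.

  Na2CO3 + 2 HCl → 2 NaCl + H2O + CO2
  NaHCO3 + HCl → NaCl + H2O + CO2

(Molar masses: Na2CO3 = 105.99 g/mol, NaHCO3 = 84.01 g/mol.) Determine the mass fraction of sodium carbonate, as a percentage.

47.18 %

n(HCl) = 0.04767 × 0.2785 = 0.01328 mol
Let x = n(Na2CO3), y = n(NaHCO3).
Titrant: 2x + 1y = 0.01328;  mass: 105.99x + 84.01y = 0.8740
Solving, x = 3.890 × 10^-3 mol, y = 5.495 × 10^-3 mol
mass of Na2CO3 = 3.890 × 10^-3 × 105.99 = 0.4123 g
% Na2CO3 = 0.4123 / 0.8740 × 100 = 47.18 %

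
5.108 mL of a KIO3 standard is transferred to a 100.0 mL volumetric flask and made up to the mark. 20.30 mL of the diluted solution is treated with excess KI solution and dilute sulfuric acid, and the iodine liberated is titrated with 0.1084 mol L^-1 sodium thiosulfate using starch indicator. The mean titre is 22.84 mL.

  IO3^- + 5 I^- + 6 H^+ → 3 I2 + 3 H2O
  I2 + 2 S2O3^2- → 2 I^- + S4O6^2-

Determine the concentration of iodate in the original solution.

0.3979 mol/L

n(S2O3^2-) = 0.02284 × 0.1084 = 2.476 × 10^-3 mol
n(I2) = n(S2O3^2-)/2 = 1.238 × 10^-3 mol
From the 1:3 ratio, n(IO3^-) in the aliquot = 1/3 × 1.238 × 10^-3 = 4.126 × 10^-4 mol
[IO3^-]_dilute = 4.126 × 10^-4 / 0.02030 = 0.02033 mol/L
[IO3^-]_original = 0.02033 × 100.0/5.108 = 0.3979 mol/L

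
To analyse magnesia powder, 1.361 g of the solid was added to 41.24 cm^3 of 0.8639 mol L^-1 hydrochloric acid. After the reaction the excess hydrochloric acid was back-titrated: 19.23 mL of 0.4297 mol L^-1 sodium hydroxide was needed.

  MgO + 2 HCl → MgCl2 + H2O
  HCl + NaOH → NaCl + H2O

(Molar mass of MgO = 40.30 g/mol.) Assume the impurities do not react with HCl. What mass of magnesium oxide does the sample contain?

0.5514 g

n(HCl) added = 0.04124 × 0.8639 = 0.03563 mol
n(NaOH) used in back-titration = 0.01923 × 0.4297 = 8.263 × 10^-3 mol
n(HCl) left over = 8.263 × 10^-3 mol (1:1 ratio)
n(HCl) consumed by analyte = 0.03563 − 8.263 × 10^-3 = 0.02736 mol
From the 1:2 ratio, n(MgO) = 1/2 × 0.02736 = 0.01368 mol
mass of MgO = 0.01368 × 40.30 = 0.5514 g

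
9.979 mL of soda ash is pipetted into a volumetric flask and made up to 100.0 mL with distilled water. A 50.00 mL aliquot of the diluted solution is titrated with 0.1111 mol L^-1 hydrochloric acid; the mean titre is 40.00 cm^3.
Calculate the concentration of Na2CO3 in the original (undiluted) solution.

0.4453 mol/L

Na2CO3 + 2 HCl → 2 NaCl + H2O + CO2
n(HCl) = 0.04000 × 0.1111 = 4.444 × 10^-3 mol
From the 1:2 ratio, n(Na2CO3) in the aliquot = 1/2 × 4.444 × 10^-3 = 2.222 × 10^-3 mol
[Na2CO3]_dilute = 2.222 × 10^-3 / 0.05000 = 0.04444 mol/L
Dilution factor = 100.0 / 9.979 = 10.02
[Na2CO3]_stock = 0.04444 × 10.02 = 0.4453 mol/L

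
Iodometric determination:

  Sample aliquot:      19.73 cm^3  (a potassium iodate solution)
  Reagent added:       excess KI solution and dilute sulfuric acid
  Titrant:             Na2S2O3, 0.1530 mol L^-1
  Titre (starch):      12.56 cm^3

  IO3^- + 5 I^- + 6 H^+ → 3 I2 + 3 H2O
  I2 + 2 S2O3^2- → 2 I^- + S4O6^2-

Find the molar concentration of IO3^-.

n(S2O3^2-) = 0.01256 × 0.1530 = 1.922 × 10^-3 mol
n(I2) = n(S2O3^2-)/2 = 9.608 × 10^-4 mol
From the 1:3 ratio, n(IO3^-) in the aliquot = 1/3 × 9.608 × 10^-4 = 3.203 × 10^-4 mol
[IO3^-] = 3.203 × 10^-4 / 0.01973 = 0.01623 mol/L

0.01623 mol/L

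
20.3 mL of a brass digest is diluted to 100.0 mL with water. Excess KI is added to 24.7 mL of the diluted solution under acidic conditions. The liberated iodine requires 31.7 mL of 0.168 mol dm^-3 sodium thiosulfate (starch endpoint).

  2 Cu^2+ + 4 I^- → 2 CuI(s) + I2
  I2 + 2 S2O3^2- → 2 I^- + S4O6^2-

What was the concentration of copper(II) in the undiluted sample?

1.06 mol/L

n(S2O3^2-) = 0.0317 × 0.168 = 5.33 × 10^-3 mol
n(I2) = n(S2O3^2-)/2 = 2.66 × 10^-3 mol
From the 2:1 ratio, n(Cu2+) in the aliquot = 2/1 × 2.66 × 10^-3 = 5.33 × 10^-3 mol
[Cu2+]_dilute = 5.33 × 10^-3 / 0.0247 = 0.216 mol/L
[Cu2+]_original = 0.216 × 100.0/20.3 = 1.06 mol/L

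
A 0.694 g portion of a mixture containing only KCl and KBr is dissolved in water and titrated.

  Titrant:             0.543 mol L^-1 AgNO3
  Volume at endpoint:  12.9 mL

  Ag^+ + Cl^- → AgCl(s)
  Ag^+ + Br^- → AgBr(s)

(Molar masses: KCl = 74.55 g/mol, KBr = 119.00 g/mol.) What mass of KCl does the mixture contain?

n(AgNO3) = 0.0129 × 0.543 = 7.00 × 10^-3 mol
Let x = n(KCl), y = n(KBr).
Titrant: 1x + 1y = 7.00 × 10^-3;  mass: 74.55x + 119.00y = 0.694
Solving, x = 3.14 × 10^-3 mol, y = 3.87 × 10^-3 mol
mass of KCl = 3.14 × 10^-3 × 74.55 = 0.234 g

0.234 g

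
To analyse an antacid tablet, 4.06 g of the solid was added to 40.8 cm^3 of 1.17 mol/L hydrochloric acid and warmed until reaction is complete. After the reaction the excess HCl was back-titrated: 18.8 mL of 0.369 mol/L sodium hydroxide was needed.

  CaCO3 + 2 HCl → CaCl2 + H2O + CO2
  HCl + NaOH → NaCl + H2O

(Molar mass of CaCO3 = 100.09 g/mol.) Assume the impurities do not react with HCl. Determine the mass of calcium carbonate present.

n(HCl) added = 0.0408 × 1.17 = 0.0477 mol
n(NaOH) used in back-titration = 0.0188 × 0.369 = 6.94 × 10^-3 mol
n(HCl) left over = 6.94 × 10^-3 mol (1:1 ratio)
n(HCl) consumed by analyte = 0.0477 − 6.94 × 10^-3 = 0.0408 mol
From the 1:2 ratio, n(CaCO3) = 1/2 × 0.0408 = 0.0204 mol
mass of CaCO3 = 0.0204 × 100.09 = 2.04 g

2.04 g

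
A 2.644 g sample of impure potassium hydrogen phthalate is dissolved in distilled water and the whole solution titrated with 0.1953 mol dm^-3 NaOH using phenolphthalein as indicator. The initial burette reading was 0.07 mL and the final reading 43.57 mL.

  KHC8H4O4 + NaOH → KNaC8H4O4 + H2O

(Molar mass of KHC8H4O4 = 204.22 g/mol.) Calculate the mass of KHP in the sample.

1.735 g

n(NaOH) = 0.04350 L × 0.1953 mol/L = 8.496 × 10^-3 mol
n(KHC8H4O4) = 8.496 × 10^-3 mol (1:1 ratio)
mass of KHC8H4O4 = 8.496 × 10^-3 × 204.22 g/mol = 1.735 g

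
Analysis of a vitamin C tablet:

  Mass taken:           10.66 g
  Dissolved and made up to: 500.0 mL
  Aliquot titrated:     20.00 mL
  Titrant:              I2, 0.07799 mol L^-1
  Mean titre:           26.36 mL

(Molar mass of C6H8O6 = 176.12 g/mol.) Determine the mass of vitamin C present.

C6H8O6 + I2 → C6H6O6 + 2 HI
n(I2) per titration = 0.02636 × 0.07799 = 2.056 × 10^-3 mol
n(C6H8O6) in each aliquot = 2.056 × 10^-3 mol (1:1 ratio)
n(C6H8O6) in the whole flask = 2.056 × 10^-3 × 500.0/20.00 = 0.05140 mol
mass of C6H8O6 = 0.05140 × 176.12 = 9.052 g

9.052 g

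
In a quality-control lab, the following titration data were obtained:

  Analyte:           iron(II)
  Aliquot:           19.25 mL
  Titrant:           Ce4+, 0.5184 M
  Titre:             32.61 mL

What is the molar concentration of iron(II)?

0.8782 M

Ce^4+ + Fe^2+ → Ce^3+ + Fe^3+
n(Ce4+) = 0.03261 L × 0.5184 mol/L = 0.01691 mol
n(Fe2+) = 0.01691 mol (1:1 mole ratio)
[Fe2+] = 0.01691 mol / 0.01925 L = 0.8782 mol/L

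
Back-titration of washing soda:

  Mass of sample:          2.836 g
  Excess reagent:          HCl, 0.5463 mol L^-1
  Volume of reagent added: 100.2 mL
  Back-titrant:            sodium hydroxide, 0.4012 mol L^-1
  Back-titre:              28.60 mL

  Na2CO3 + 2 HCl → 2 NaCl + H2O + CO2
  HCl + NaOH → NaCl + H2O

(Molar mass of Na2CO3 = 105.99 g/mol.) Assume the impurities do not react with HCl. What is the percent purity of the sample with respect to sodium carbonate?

80.85 %

n(HCl) added = 0.1002 × 0.5463 = 0.05474 mol
n(NaOH) used in back-titration = 0.02860 × 0.4012 = 0.01147 mol
n(HCl) left over = 0.01147 mol (1:1 ratio)
n(HCl) consumed by analyte = 0.05474 − 0.01147 = 0.04326 mol
From the 1:2 ratio, n(Na2CO3) = 1/2 × 0.04326 = 0.02163 mol
mass of Na2CO3 = 0.02163 × 105.99 = 2.293 g
% Na2CO3 = 2.293 / 2.836 × 100 = 80.85 %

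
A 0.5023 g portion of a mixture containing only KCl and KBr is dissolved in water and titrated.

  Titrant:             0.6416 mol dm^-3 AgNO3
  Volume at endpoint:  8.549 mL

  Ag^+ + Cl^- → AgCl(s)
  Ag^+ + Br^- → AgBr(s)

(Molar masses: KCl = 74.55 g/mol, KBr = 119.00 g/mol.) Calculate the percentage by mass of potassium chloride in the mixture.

50.22 %

n(AgNO3) = 0.008549 × 0.6416 = 5.485 × 10^-3 mol
Let x = n(KCl), y = n(KBr).
Titrant: 1x + 1y = 5.485 × 10^-3;  mass: 74.55x + 119.00y = 0.5023
Solving, x = 3.384 × 10^-3 mol, y = 2.101 × 10^-3 mol
mass of KCl = 3.384 × 10^-3 × 74.55 = 0.2523 g
% KCl = 0.2523 / 0.5023 × 100 = 50.22 %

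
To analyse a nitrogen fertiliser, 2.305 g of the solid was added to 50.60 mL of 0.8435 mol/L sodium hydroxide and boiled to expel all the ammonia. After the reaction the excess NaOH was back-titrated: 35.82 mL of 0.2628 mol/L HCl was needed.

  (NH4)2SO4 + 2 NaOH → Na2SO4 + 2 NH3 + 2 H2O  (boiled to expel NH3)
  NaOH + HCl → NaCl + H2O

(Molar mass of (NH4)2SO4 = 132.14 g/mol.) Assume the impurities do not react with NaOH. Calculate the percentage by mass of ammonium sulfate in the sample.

n(NaOH) added = 0.05060 × 0.8435 = 0.04268 mol
n(HCl) used in back-titration = 0.03582 × 0.2628 = 9.413 × 10^-3 mol
n(NaOH) left over = 9.413 × 10^-3 mol (1:1 ratio)
n(NaOH) consumed by analyte = 0.04268 − 9.413 × 10^-3 = 0.03327 mol
From the 1:2 ratio, n((NH4)2SO4) = 1/2 × 0.03327 = 0.01663 mol
mass of (NH4)2SO4 = 0.01663 × 132.14 = 2.198 g
% (NH4)2SO4 = 2.198 / 2.305 × 100 = 95.36 %

95.36 %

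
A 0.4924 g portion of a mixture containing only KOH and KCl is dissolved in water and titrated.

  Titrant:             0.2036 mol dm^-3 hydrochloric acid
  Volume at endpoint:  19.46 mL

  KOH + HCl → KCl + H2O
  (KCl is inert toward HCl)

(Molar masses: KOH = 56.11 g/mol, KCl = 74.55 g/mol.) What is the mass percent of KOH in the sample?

45.15 %

n(HCl) = 0.01946 × 0.2036 = 3.962 × 10^-3 mol
Let x = n(KOH), y = n(KCl).
Titrant: 1x = 3.962 × 10^-3;  mass: 56.11x + 74.55y = 0.4924
Solving, x = 3.962 × 10^-3 mol, y = 3.623 × 10^-3 mol
mass of KOH = 3.962 × 10^-3 × 56.11 = 0.2223 g
% KOH = 0.2223 / 0.4924 × 100 = 45.15 %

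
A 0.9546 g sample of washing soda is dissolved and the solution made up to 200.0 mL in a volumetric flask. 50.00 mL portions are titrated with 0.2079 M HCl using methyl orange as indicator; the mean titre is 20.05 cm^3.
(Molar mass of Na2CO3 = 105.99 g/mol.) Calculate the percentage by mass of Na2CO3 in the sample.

92.56 %

Na2CO3 + 2 HCl → 2 NaCl + H2O + CO2
n(HCl) per titration = 0.02005 × 0.2079 = 4.168 × 10^-3 mol
From the 1:2 ratio, n(Na2CO3) in each aliquot = 1/2 × 4.168 × 10^-3 = 2.084 × 10^-3 mol
n(Na2CO3) in the whole flask = 2.084 × 10^-3 × 200.0/50.00 = 8.337 × 10^-3 mol
mass of Na2CO3 = 8.337 × 10^-3 × 105.99 = 0.8836 g
% Na2CO3 = 0.8836 / 0.9546 × 100 = 92.56 %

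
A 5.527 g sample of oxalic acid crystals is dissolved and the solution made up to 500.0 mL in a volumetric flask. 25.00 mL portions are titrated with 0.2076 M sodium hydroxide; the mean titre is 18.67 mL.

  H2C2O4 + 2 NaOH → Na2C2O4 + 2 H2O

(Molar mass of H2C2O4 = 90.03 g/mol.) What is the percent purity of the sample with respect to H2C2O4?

n(NaOH) per titration = 0.01867 × 0.2076 = 3.876 × 10^-3 mol
From the 1:2 ratio, n(H2C2O4) in each aliquot = 1/2 × 3.876 × 10^-3 = 1.938 × 10^-3 mol
n(H2C2O4) in the whole flask = 1.938 × 10^-3 × 500.0/25.00 = 0.03876 mol
mass of H2C2O4 = 0.03876 × 90.03 = 3.489 g
% H2C2O4 = 3.489 / 5.527 × 100 = 63.13 %

63.13 %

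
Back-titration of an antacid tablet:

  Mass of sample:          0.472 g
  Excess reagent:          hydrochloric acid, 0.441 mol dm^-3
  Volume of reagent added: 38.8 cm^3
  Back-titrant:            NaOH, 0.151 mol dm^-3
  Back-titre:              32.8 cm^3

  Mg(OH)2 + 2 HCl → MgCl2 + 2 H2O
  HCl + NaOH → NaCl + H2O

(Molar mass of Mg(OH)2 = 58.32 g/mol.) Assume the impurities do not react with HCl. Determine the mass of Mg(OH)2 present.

n(HCl) added = 0.0388 × 0.441 = 0.0171 mol
n(NaOH) used in back-titration = 0.0328 × 0.151 = 4.95 × 10^-3 mol
n(HCl) left over = 4.95 × 10^-3 mol (1:1 ratio)
n(HCl) consumed by analyte = 0.0171 − 4.95 × 10^-3 = 0.0122 mol
From the 1:2 ratio, n(Mg(OH)2) = 1/2 × 0.0122 = 6.08 × 10^-3 mol
mass of Mg(OH)2 = 6.08 × 10^-3 × 58.32 = 0.355 g

0.355 g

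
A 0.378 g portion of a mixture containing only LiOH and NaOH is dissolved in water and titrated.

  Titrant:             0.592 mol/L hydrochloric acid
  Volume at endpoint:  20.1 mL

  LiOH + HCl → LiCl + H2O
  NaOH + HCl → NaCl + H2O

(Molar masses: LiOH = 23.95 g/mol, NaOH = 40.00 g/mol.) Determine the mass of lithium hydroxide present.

n(HCl) = 0.0201 × 0.592 = 0.0119 mol
Let x = n(LiOH), y = n(NaOH).
Titrant: 1x + 1y = 0.0119;  mass: 23.95x + 40.00y = 0.378
Solving, x = 6.10 × 10^-3 mol, y = 5.80 × 10^-3 mol
mass of LiOH = 6.10 × 10^-3 × 23.95 = 0.146 g

0.146 g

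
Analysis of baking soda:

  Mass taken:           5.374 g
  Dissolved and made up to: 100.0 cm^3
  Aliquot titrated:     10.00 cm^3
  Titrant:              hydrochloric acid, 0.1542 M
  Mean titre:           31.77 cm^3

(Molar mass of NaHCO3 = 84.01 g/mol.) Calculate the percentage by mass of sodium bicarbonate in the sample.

76.58 %

NaHCO3 + HCl → NaCl + H2O + CO2
n(HCl) per titration = 0.03177 × 0.1542 = 4.899 × 10^-3 mol
n(NaHCO3) in each aliquot = 4.899 × 10^-3 mol (1:1 ratio)
n(NaHCO3) in the whole flask = 4.899 × 10^-3 × 100.0/10.00 = 0.04899 mol
mass of NaHCO3 = 0.04899 × 84.01 = 4.116 g
% NaHCO3 = 4.116 / 5.374 × 100 = 76.58 %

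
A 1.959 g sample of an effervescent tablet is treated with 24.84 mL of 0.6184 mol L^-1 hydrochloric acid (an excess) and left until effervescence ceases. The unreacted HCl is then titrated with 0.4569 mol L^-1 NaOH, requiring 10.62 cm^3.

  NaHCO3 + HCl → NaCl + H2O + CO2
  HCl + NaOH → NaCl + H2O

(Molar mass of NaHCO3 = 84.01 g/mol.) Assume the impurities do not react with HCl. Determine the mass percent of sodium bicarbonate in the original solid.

45.07 %

n(HCl) added = 0.02484 × 0.6184 = 0.01536 mol
n(NaOH) used in back-titration = 0.01062 × 0.4569 = 4.852 × 10^-3 mol
n(HCl) left over = 4.852 × 10^-3 mol (1:1 ratio)
n(HCl) consumed by analyte = 0.01536 − 4.852 × 10^-3 = 0.01051 mol
n(NaHCO3) = 0.01051 mol (1:1 ratio)
mass of NaHCO3 = 0.01051 × 84.01 = 0.8828 g
% NaHCO3 = 0.8828 / 1.959 × 100 = 45.07 %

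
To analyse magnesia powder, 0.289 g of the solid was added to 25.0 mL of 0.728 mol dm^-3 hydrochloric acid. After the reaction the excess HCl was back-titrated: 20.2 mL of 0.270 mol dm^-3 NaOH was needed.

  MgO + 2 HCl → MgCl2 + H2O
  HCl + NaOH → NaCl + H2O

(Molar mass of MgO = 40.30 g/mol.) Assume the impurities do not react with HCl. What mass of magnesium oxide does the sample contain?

0.257 g

n(HCl) added = 0.0250 × 0.728 = 0.0182 mol
n(NaOH) used in back-titration = 0.0202 × 0.270 = 5.45 × 10^-3 mol
n(HCl) left over = 5.45 × 10^-3 mol (1:1 ratio)
n(HCl) consumed by analyte = 0.0182 − 5.45 × 10^-3 = 0.0127 mol
From the 1:2 ratio, n(MgO) = 1/2 × 0.0127 = 6.37 × 10^-3 mol
mass of MgO = 6.37 × 10^-3 × 40.30 = 0.257 g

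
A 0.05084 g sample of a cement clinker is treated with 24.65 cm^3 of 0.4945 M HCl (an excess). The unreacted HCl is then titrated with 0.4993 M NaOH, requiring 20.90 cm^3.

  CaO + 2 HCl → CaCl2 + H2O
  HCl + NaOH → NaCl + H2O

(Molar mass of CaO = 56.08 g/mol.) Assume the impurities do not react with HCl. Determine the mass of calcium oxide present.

n(HCl) added = 0.02465 × 0.4945 = 0.01219 mol
n(NaOH) used in back-titration = 0.02090 × 0.4993 = 0.01044 mol
n(HCl) left over = 0.01044 mol (1:1 ratio)
n(HCl) consumed by analyte = 0.01219 − 0.01044 = 1.754 × 10^-3 mol
From the 1:2 ratio, n(CaO) = 1/2 × 1.754 × 10^-3 = 8.770 × 10^-4 mol
mass of CaO = 8.770 × 10^-4 × 56.08 = 0.04918 g

0.04918 g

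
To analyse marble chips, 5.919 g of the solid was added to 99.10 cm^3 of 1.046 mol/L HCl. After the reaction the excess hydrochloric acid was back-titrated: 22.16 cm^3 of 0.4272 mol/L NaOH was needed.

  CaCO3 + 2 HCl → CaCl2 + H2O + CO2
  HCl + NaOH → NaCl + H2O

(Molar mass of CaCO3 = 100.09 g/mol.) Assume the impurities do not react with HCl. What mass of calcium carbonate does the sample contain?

n(HCl) added = 0.09910 × 1.046 = 0.1037 mol
n(NaOH) used in back-titration = 0.02216 × 0.4272 = 9.467 × 10^-3 mol
n(HCl) left over = 9.467 × 10^-3 mol (1:1 ratio)
n(HCl) consumed by analyte = 0.1037 − 9.467 × 10^-3 = 0.09419 mol
From the 1:2 ratio, n(CaCO3) = 1/2 × 0.09419 = 0.04710 mol
mass of CaCO3 = 0.04710 × 100.09 = 4.714 g

4.714 g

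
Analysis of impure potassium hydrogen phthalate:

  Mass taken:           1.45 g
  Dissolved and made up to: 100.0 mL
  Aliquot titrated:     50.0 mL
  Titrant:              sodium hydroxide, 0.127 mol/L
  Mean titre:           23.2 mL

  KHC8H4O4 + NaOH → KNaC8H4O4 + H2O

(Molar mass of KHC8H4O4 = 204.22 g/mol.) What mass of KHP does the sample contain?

n(NaOH) per titration = 0.0232 × 0.127 = 2.95 × 10^-3 mol
n(KHC8H4O4) in each aliquot = 2.95 × 10^-3 mol (1:1 ratio)
n(KHC8H4O4) in the whole flask = 2.95 × 10^-3 × 100.0/50.0 = 5.89 × 10^-3 mol
mass of KHC8H4O4 = 5.89 × 10^-3 × 204.22 = 1.20 g

1.20 g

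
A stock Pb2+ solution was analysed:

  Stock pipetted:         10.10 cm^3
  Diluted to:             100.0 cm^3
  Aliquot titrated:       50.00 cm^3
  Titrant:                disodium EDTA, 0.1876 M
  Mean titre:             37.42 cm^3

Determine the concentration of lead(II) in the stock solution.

Pb^2+ + EDTA^4- → [Pb(EDTA)]^2-
n(EDTA) = 0.03742 × 0.1876 = 7.020 × 10^-3 mol
n(Pb2+) in the aliquot = 7.020 × 10^-3 mol (1:1 ratio)
[Pb2+]_dilute = 7.020 × 10^-3 / 0.05000 = 0.1404 mol/L
Dilution factor = 100.0 / 10.10 = 9.901
[Pb2+]_stock = 0.1404 × 9.901 = 1.390 mol/L

1.390 M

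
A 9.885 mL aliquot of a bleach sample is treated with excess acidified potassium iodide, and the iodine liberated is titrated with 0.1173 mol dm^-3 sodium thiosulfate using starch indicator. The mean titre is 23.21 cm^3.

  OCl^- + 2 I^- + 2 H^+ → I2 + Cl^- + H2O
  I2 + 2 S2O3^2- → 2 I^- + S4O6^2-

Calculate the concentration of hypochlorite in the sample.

n(S2O3^2-) = 0.02321 × 0.1173 = 2.723 × 10^-3 mol
n(I2) = n(S2O3^2-)/2 = 1.361 × 10^-3 mol
n(OCl^-) in the aliquot = 1.361 × 10^-3 mol (1:1 ratio)
[OCl^-] = 1.361 × 10^-3 / 0.009885 = 0.1377 mol/L

0.1377 mol/L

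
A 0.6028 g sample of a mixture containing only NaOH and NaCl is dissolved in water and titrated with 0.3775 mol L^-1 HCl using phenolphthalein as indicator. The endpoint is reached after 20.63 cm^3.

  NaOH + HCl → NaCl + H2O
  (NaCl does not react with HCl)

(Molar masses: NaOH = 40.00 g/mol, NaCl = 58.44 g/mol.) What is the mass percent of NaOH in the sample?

51.68 %

n(HCl) = 0.02063 × 0.3775 = 7.788 × 10^-3 mol
Let x = n(NaOH), y = n(NaCl).
Titrant: 1x = 7.788 × 10^-3;  mass: 40.00x + 58.44y = 0.6028
Solving, x = 7.788 × 10^-3 mol, y = 4.984 × 10^-3 mol
mass of NaOH = 7.788 × 10^-3 × 40.00 = 0.3115 g
% NaOH = 0.3115 / 0.6028 × 100 = 51.68 %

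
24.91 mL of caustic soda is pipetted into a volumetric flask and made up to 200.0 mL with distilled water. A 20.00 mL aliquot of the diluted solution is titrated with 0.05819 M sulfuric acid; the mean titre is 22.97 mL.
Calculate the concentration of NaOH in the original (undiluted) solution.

2 NaOH + H2SO4 → Na2SO4 + 2 H2O
n(H2SO4) = 0.02297 × 0.05819 = 1.337 × 10^-3 mol
From the 2:1 ratio, n(NaOH) in the aliquot = 2/1 × 1.337 × 10^-3 = 2.673 × 10^-3 mol
[NaOH]_dilute = 2.673 × 10^-3 / 0.02000 = 0.1337 mol/L
Dilution factor = 200.0 / 24.91 = 8.029
[NaOH]_stock = 0.1337 × 8.029 = 1.073 mol/L

1.073 M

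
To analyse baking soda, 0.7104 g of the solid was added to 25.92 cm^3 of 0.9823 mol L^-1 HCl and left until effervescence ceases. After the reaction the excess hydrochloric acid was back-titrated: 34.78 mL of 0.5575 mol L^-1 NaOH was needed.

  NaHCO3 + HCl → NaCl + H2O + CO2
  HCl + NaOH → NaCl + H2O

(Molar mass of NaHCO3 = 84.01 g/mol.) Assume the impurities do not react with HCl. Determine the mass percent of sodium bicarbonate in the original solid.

71.80 %

n(HCl) added = 0.02592 × 0.9823 = 0.02546 mol
n(NaOH) used in back-titration = 0.03478 × 0.5575 = 0.01939 mol
n(HCl) left over = 0.01939 mol (1:1 ratio)
n(HCl) consumed by analyte = 0.02546 − 0.01939 = 6.071 × 10^-3 mol
n(NaHCO3) = 6.071 × 10^-3 mol (1:1 ratio)
mass of NaHCO3 = 6.071 × 10^-3 × 84.01 = 0.5101 g
% NaHCO3 = 0.5101 / 0.7104 × 100 = 71.80 %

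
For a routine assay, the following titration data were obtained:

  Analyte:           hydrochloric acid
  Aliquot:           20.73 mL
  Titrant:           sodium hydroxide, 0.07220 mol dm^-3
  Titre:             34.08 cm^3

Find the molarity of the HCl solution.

HCl + NaOH → NaCl + H2O
n(NaOH) = 0.03408 L × 0.07220 mol/L = 2.461 × 10^-3 mol
n(HCl) = 2.461 × 10^-3 mol (1:1 mole ratio)
[HCl] = 2.461 × 10^-3 mol / 0.02073 L = 0.1187 mol/L

0.1187 mol/L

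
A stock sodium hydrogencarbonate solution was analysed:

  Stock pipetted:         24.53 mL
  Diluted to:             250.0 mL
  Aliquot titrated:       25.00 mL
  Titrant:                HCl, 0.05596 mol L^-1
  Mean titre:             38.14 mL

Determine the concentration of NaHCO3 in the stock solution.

NaHCO3 + HCl → NaCl + H2O + CO2
n(HCl) = 0.03814 × 0.05596 = 2.134 × 10^-3 mol
n(NaHCO3) in the aliquot = 2.134 × 10^-3 mol (1:1 ratio)
[NaHCO3]_dilute = 2.134 × 10^-3 / 0.02500 = 0.08537 mol/L
Dilution factor = 250.0 / 24.53 = 10.19
[NaHCO3]_stock = 0.08537 × 10.19 = 0.8701 mol/L

0.8701 mol/L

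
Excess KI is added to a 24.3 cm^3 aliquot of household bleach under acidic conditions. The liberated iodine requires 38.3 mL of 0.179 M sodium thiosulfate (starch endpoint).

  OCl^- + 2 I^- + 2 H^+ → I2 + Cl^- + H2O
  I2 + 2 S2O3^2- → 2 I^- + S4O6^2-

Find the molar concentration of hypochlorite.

n(S2O3^2-) = 0.0383 × 0.179 = 6.86 × 10^-3 mol
n(I2) = n(S2O3^2-)/2 = 3.43 × 10^-3 mol
n(OCl^-) in the aliquot = 3.43 × 10^-3 mol (1:1 ratio)
[OCl^-] = 3.43 × 10^-3 / 0.0243 = 0.141 mol/L

0.141 M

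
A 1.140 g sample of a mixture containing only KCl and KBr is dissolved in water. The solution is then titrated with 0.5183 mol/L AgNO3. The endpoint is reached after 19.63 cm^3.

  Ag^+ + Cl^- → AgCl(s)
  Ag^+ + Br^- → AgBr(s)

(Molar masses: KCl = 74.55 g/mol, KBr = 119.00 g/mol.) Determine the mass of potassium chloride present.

n(AgNO3) = 0.01963 × 0.5183 = 0.01017 mol
Let x = n(KCl), y = n(KBr).
Titrant: 1x + 1y = 0.01017;  mass: 74.55x + 119.00y = 1.140
Solving, x = 1.591 × 10^-3 mol, y = 8.583 × 10^-3 mol
mass of KCl = 1.591 × 10^-3 × 74.55 = 0.1186 g

0.1186 g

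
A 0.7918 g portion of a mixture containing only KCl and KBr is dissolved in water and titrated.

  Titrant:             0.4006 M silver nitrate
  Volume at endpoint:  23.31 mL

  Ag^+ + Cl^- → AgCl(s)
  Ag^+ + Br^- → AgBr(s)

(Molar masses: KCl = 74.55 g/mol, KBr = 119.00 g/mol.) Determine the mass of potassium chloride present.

0.5357 g

n(AgNO3) = 0.02331 × 0.4006 = 9.338 × 10^-3 mol
Let x = n(KCl), y = n(KBr).
Titrant: 1x + 1y = 9.338 × 10^-3;  mass: 74.55x + 119.00y = 0.7918
Solving, x = 7.186 × 10^-3 mol, y = 2.152 × 10^-3 mol
mass of KCl = 7.186 × 10^-3 × 74.55 = 0.5357 g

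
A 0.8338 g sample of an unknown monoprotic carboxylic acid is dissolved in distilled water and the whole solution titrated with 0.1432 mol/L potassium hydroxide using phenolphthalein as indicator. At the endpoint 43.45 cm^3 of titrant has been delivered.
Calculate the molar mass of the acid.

n(KOH) = 0.04345 L × 0.1432 mol/L = 6.222 × 10^-3 mol
n(HA) = 6.222 × 10^-3 mol (1:1 ratio)
M = m / n = 0.8338 g / 6.222 × 10^-3 mol = 134.0 g/mol

134.0 g/mol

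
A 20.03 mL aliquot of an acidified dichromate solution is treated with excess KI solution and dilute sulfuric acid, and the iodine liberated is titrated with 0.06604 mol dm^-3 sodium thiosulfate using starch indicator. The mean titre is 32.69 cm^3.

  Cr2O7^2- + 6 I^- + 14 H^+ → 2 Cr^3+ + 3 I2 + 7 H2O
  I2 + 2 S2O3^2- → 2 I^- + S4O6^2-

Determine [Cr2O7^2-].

n(S2O3^2-) = 0.03269 × 0.06604 = 2.159 × 10^-3 mol
n(I2) = n(S2O3^2-)/2 = 1.079 × 10^-3 mol
From the 1:3 ratio, n(Cr2O7^2-) in the aliquot = 1/3 × 1.079 × 10^-3 = 3.598 × 10^-4 mol
[Cr2O7^2-] = 3.598 × 10^-4 / 0.02003 = 0.01796 mol/L

0.01796 mol/L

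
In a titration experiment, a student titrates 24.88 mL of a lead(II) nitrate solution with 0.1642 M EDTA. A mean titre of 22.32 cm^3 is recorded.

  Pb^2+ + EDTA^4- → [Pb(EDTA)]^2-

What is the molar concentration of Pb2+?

n(EDTA) = 0.02232 L × 0.1642 mol/L = 3.665 × 10^-3 mol
n(Pb2+) = 3.665 × 10^-3 mol (1:1 mole ratio)
[Pb2+] = 3.665 × 10^-3 mol / 0.02488 L = 0.1473 mol/L

0.1473 M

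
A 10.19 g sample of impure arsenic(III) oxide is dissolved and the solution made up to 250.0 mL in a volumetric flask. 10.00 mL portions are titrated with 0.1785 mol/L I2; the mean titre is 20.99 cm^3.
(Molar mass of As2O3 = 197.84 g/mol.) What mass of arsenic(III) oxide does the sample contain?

As2O3 + 2 I2 + 2 H2O → As2O5 + 4 HI
n(I2) per titration = 0.02099 × 0.1785 = 3.747 × 10^-3 mol
From the 1:2 ratio, n(As2O3) in each aliquot = 1/2 × 3.747 × 10^-3 = 1.873 × 10^-3 mol
n(As2O3) in the whole flask = 1.873 × 10^-3 × 250.0/10.00 = 0.04683 mol
mass of As2O3 = 0.04683 × 197.84 = 9.266 g

9.266 g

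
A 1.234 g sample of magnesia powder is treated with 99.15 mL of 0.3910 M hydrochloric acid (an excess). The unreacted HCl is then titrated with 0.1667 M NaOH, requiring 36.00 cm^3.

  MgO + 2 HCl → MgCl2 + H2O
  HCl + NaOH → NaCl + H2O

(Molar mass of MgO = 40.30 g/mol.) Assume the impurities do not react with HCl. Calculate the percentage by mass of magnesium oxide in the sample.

53.50 %

n(HCl) added = 0.09915 × 0.3910 = 0.03877 mol
n(NaOH) used in back-titration = 0.03600 × 0.1667 = 6.001 × 10^-3 mol
n(HCl) left over = 6.001 × 10^-3 mol (1:1 ratio)
n(HCl) consumed by analyte = 0.03877 − 6.001 × 10^-3 = 0.03277 mol
From the 1:2 ratio, n(MgO) = 1/2 × 0.03277 = 0.01638 mol
mass of MgO = 0.01638 × 40.30 = 0.6602 g
% MgO = 0.6602 / 1.234 × 100 = 53.50 %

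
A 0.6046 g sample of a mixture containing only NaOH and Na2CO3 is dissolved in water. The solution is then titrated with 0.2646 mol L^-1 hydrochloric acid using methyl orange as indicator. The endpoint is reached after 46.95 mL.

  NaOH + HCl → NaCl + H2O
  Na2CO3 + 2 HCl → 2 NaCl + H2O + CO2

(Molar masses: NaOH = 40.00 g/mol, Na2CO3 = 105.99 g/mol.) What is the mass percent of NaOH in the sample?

27.37 %

n(HCl) = 0.04695 × 0.2646 = 0.01242 mol
Let x = n(NaOH), y = n(Na2CO3).
Titrant: 1x + 2y = 0.01242;  mass: 40.00x + 105.99y = 0.6046
Solving, x = 4.137 × 10^-3 mol, y = 4.143 × 10^-3 mol
mass of NaOH = 4.137 × 10^-3 × 40.00 = 0.1655 g
% NaOH = 0.1655 / 0.6046 × 100 = 27.37 %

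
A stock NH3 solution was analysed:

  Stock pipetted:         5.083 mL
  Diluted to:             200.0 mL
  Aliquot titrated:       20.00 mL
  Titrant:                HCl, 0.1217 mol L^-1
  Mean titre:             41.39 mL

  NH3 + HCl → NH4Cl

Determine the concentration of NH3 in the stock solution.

9.910 mol/L

n(HCl) = 0.04139 × 0.1217 = 5.037 × 10^-3 mol
n(NH3) in the aliquot = 5.037 × 10^-3 mol (1:1 ratio)
[NH3]_dilute = 5.037 × 10^-3 / 0.02000 = 0.2519 mol/L
Dilution factor = 200.0 / 5.083 = 39.35
[NH3]_stock = 0.2519 × 39.35 = 9.910 mol/L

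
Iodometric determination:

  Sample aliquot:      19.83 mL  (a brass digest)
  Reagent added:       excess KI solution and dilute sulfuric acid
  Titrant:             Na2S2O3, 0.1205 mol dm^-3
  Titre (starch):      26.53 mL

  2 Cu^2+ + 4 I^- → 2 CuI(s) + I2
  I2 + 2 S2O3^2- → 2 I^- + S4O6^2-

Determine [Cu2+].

0.1612 mol/L

n(S2O3^2-) = 0.02653 × 0.1205 = 3.197 × 10^-3 mol
n(I2) = n(S2O3^2-)/2 = 1.598 × 10^-3 mol
From the 2:1 ratio, n(Cu2+) in the aliquot = 2/1 × 1.598 × 10^-3 = 3.197 × 10^-3 mol
[Cu2+] = 3.197 × 10^-3 / 0.01983 = 0.1612 mol/L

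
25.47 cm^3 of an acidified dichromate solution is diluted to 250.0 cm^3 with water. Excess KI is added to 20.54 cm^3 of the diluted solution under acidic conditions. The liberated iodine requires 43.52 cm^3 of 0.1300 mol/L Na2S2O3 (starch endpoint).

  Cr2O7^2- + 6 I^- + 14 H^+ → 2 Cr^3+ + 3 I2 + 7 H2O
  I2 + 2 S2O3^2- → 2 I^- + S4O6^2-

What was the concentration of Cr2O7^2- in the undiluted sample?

0.4506 mol/L

n(S2O3^2-) = 0.04352 × 0.1300 = 5.658 × 10^-3 mol
n(I2) = n(S2O3^2-)/2 = 2.829 × 10^-3 mol
From the 1:3 ratio, n(Cr2O7^2-) in the aliquot = 1/3 × 2.829 × 10^-3 = 9.429 × 10^-4 mol
[Cr2O7^2-]_dilute = 9.429 × 10^-4 / 0.02054 = 0.04591 mol/L
[Cr2O7^2-]_original = 0.04591 × 250.0/25.47 = 0.4506 mol/L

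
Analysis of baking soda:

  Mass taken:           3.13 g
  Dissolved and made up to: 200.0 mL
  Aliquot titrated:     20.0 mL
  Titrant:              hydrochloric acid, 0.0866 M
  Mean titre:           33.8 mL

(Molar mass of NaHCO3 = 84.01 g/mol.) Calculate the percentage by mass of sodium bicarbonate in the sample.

78.6 %

NaHCO3 + HCl → NaCl + H2O + CO2
n(HCl) per titration = 0.0338 × 0.0866 = 2.93 × 10^-3 mol
n(NaHCO3) in each aliquot = 2.93 × 10^-3 mol (1:1 ratio)
n(NaHCO3) in the whole flask = 2.93 × 10^-3 × 200.0/20.0 = 0.0293 mol
mass of NaHCO3 = 0.0293 × 84.01 = 2.46 g
% NaHCO3 = 2.46 / 3.13 × 100 = 78.6 %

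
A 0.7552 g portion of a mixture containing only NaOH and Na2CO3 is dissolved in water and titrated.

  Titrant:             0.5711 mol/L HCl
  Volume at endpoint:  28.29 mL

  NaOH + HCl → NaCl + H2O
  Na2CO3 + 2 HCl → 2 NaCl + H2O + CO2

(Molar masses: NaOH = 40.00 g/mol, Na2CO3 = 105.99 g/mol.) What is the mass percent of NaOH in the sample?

41.17 %

n(HCl) = 0.02829 × 0.5711 = 0.01616 mol
Let x = n(NaOH), y = n(Na2CO3).
Titrant: 1x + 2y = 0.01616;  mass: 40.00x + 105.99y = 0.7552
Solving, x = 7.773 × 10^-3 mol, y = 4.192 × 10^-3 mol
mass of NaOH = 7.773 × 10^-3 × 40.00 = 0.3109 g
% NaOH = 0.3109 / 0.7552 × 100 = 41.17 %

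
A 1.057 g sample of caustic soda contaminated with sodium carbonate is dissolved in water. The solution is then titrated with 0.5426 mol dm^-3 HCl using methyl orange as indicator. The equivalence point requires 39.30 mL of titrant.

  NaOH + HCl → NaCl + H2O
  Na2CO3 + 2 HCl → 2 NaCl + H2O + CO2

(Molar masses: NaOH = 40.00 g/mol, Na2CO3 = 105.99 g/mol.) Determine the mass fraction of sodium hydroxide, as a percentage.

21.28 %

n(HCl) = 0.03930 × 0.5426 = 0.02132 mol
Let x = n(NaOH), y = n(Na2CO3).
Titrant: 1x + 2y = 0.02132;  mass: 40.00x + 105.99y = 1.057
Solving, x = 5.623 × 10^-3 mol, y = 7.850 × 10^-3 mol
mass of NaOH = 5.623 × 10^-3 × 40.00 = 0.2249 g
% NaOH = 0.2249 / 1.057 × 100 = 21.28 %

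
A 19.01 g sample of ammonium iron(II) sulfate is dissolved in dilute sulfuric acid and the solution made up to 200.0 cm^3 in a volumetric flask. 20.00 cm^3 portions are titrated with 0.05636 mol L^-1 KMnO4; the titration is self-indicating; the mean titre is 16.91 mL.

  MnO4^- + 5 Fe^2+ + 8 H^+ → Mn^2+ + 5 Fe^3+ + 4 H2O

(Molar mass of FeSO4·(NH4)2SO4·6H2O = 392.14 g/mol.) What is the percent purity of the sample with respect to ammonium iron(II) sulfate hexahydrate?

98.30 %

n(KMnO4) per titration = 0.01691 × 0.05636 = 9.530 × 10^-4 mol
From the 5:1 ratio, n(FeSO4·(NH4)2SO4·6H2O) in each aliquot = 5/1 × 9.530 × 10^-4 = 4.765 × 10^-3 mol
n(FeSO4·(NH4)2SO4·6H2O) in the whole flask = 4.765 × 10^-3 × 200.0/20.00 = 0.04765 mol
mass of FeSO4·(NH4)2SO4·6H2O = 0.04765 × 392.14 = 18.69 g
% FeSO4·(NH4)2SO4·6H2O = 18.69 / 19.01 × 100 = 98.30 %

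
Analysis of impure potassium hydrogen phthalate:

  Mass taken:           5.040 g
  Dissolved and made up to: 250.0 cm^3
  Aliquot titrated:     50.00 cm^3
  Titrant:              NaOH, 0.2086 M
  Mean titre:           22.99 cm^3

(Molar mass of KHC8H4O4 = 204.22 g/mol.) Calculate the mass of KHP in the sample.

4.897 g

KHC8H4O4 + NaOH → KNaC8H4O4 + H2O
n(NaOH) per titration = 0.02299 × 0.2086 = 4.796 × 10^-3 mol
n(KHC8H4O4) in each aliquot = 4.796 × 10^-3 mol (1:1 ratio)
n(KHC8H4O4) in the whole flask = 4.796 × 10^-3 × 250.0/50.00 = 0.02398 mol
mass of KHC8H4O4 = 0.02398 × 204.22 = 4.897 g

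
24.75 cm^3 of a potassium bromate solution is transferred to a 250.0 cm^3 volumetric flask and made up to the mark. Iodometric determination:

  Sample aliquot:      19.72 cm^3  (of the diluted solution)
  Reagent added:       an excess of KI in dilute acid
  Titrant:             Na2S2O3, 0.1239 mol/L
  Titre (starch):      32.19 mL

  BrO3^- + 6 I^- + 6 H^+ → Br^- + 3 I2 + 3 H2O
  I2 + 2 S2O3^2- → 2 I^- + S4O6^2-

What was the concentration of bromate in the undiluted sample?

0.3405 mol/L

n(S2O3^2-) = 0.03219 × 0.1239 = 3.988 × 10^-3 mol
n(I2) = n(S2O3^2-)/2 = 1.994 × 10^-3 mol
From the 1:3 ratio, n(BrO3^-) in the aliquot = 1/3 × 1.994 × 10^-3 = 6.647 × 10^-4 mol
[BrO3^-]_dilute = 6.647 × 10^-4 / 0.01972 = 0.03371 mol/L
[BrO3^-]_original = 0.03371 × 250.0/24.75 = 0.3405 mol/L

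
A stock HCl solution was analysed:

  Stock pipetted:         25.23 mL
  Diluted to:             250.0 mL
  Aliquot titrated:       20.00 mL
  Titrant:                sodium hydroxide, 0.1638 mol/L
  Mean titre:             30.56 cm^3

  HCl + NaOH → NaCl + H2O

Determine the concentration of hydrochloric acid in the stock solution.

2.480 mol/L

n(NaOH) = 0.03056 × 0.1638 = 5.006 × 10^-3 mol
n(HCl) in the aliquot = 5.006 × 10^-3 mol (1:1 ratio)
[HCl]_dilute = 5.006 × 10^-3 / 0.02000 = 0.2503 mol/L
Dilution factor = 250.0 / 25.23 = 9.909
[HCl]_stock = 0.2503 × 9.909 = 2.480 mol/L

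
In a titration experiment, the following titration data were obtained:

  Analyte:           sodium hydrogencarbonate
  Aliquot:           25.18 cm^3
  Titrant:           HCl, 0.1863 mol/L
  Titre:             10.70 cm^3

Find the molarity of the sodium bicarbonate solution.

0.07917 mol/L

NaHCO3 + HCl → NaCl + H2O + CO2
n(HCl) = 0.01070 L × 0.1863 mol/L = 1.993 × 10^-3 mol
n(NaHCO3) = 1.993 × 10^-3 mol (1:1 mole ratio)
[NaHCO3] = 1.993 × 10^-3 mol / 0.02518 L = 0.07917 mol/L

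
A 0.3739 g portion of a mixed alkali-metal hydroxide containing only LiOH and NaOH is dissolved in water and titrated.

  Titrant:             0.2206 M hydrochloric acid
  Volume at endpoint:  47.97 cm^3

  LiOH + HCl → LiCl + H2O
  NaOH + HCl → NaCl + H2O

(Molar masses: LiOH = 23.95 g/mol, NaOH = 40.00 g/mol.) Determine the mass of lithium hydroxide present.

n(HCl) = 0.04797 × 0.2206 = 0.01058 mol
Let x = n(LiOH), y = n(NaOH).
Titrant: 1x + 1y = 0.01058;  mass: 23.95x + 40.00y = 0.3739
Solving, x = 3.077 × 10^-3 mol, y = 7.505 × 10^-3 mol
mass of LiOH = 3.077 × 10^-3 × 23.95 = 0.07370 g

0.07370 g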